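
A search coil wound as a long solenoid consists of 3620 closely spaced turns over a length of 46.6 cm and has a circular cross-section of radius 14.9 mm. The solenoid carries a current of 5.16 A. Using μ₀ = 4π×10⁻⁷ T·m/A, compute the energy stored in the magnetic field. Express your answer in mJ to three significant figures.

U ≈ 328 mJ

A = πr² = π(1.490×10^-2 m)² = 6.9746×10^-4 m².
L = μ₀N²A/ℓ = (4π×10⁻⁷)(3620)²(6.9746×10^-4)/(0.466) = 2.4647×10^-2 H.
U = ½LI² = ½(2.4647×10^-2)(5.16)² = 0.3281 J.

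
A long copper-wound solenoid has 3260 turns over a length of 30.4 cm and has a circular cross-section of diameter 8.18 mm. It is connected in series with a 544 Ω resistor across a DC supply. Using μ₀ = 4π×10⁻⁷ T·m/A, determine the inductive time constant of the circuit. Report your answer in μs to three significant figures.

τ ≈ 4.24 μs

A = π(d/2)² = π(4.090×10^-3 m)² = 5.255×10^-5 m².
L = μ₀N²A/ℓ = (4π×10⁻⁷)(3260)²(5.255×10^-5)/(0.304) = 2.309×10^-3 H.
τ = L/R = (2.309×10^-3)/(544) = 4.244×10^-6 s.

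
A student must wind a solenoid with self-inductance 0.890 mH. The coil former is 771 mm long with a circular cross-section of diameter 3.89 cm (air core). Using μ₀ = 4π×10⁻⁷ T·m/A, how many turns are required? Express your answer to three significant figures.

A = π(d/2)² = π(1.945×10^-2 m)² = 1.188×10^-3 m².
From L = μ₀N²A/ℓ, N = √(Lℓ / (μ₀A)).
N = √[(8.900×10^-4)(0.771) / ((4π×10⁻⁷)×1.188×10^-3)] = √(4.5946×10^5) ≈ 677.8.

N ≈ 678 turns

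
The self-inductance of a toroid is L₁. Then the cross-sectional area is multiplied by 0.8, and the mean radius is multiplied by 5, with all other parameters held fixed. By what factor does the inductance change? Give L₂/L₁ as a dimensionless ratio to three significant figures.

For a toroid, L ∝ μᵣN²A/R.
L₂/L₁ = (0.8) × (5)^-1 = 0.160.

L₂/L₁ = 0.160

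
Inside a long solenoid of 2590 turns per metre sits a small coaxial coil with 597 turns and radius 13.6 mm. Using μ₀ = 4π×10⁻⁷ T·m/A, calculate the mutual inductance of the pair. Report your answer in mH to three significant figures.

The outer solenoid produces a uniform field B₁ = μ₀n₁I₁ across the inner coil,
so the flux linkage is N₂Φ = N₂B₁A₂ = μ₀n₁N₂A₂·I₁, giving M = μ₀n₁N₂A₂.
A₂ = πr² = π(1.360×10^-2 m)² = 5.811×10^-4 m².
M = (4π×10⁻⁷)(2590)(597)(5.811×10^-4) = 1.129×10^-3 H.

M ≈ 1.13 mH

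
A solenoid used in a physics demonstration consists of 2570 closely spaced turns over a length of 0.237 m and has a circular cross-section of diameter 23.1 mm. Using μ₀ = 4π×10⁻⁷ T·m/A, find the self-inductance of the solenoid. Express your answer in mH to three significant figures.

A = π(d/2)² = π(1.155×10^-2 m)² = 4.191×10^-4 m².
For a long solenoid, L = μ₀N²A/ℓ.
L = (4π×10⁻⁷)(2570)²(4.191×10^-4)/(0.237 m) = 1.468×10^-2 H.

L ≈ 14.7 mH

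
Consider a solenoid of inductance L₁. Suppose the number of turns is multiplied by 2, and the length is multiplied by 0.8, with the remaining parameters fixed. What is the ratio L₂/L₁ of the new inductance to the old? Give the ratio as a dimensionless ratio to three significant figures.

For a solenoid, L ∝ μᵣN²A/ℓ.
L₂/L₁ = (2)^2 × (0.8)^-1 = 5.00.

L₂/L₁ = 5.00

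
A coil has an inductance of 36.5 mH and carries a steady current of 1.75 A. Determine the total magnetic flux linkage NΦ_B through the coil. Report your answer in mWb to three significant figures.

From L = NΦ_B/I, the flux linkage is NΦ_B = LI.
NΦ_B = (3.650×10^-2 H)(1.75 A) = 6.388×10^-2 Wb.

NΦ_B ≈ 63.9 mWb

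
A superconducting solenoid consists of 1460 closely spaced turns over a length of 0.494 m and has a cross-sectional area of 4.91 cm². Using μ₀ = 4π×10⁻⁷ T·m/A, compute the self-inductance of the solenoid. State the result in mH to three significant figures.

L ≈ 2.66 mH

A = 4.91 cm² = 4.910×10^-4 m².
For a long solenoid, L = μ₀N²A/ℓ.
L = (4π×10⁻⁷)(1460)²(4.910×10^-4)/(0.494 m) = 2.662×10^-3 H.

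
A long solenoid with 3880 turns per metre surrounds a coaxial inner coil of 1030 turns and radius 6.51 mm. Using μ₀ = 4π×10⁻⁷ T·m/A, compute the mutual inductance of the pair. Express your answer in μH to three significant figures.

The outer solenoid produces a uniform field B₁ = μ₀n₁I₁ across the inner coil,
so the flux linkage is N₂Φ = N₂B₁A₂ = μ₀n₁N₂A₂·I₁, giving M = μ₀n₁N₂A₂.
A₂ = πr² = π(6.510×10^-3 m)² = 1.331×10^-4 m².
M = (4π×10⁻⁷)(3880)(1030)(1.331×10^-4) = 6.686×10^-4 H.

M ≈ 669 μH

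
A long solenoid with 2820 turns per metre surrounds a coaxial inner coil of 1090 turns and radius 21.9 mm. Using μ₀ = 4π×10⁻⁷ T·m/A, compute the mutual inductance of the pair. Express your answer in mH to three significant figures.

M ≈ 5.82 mH

The outer solenoid produces a uniform field B₁ = μ₀n₁I₁ across the inner coil,
so the flux linkage is N₂Φ = N₂B₁A₂ = μ₀n₁N₂A₂·I₁, giving M = μ₀n₁N₂A₂.
A₂ = πr² = π(2.190×10^-2 m)² = 1.507×10^-3 m².
M = (4π×10⁻⁷)(2820)(1090)(1.507×10^-3) = 5.820×10^-3 H.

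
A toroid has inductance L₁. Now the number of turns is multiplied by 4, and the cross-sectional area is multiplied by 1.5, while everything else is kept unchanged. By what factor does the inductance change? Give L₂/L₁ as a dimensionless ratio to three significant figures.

L₂/L₁ = 24.0

For a toroid, L ∝ μᵣN²A/R.
L₂/L₁ = (4)^2 × (1.5) = 24.0.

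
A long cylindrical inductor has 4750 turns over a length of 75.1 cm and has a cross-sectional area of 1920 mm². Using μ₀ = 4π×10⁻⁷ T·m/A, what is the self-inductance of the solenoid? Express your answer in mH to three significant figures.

A = 1920 mm² = 1.920×10^-3 m².
For a long solenoid, L = μ₀N²A/ℓ.
L = (4π×10⁻⁷)(4750)²(1.920×10^-3)/(0.751 m) = 7.249×10^-2 H.

L ≈ 72.5 mH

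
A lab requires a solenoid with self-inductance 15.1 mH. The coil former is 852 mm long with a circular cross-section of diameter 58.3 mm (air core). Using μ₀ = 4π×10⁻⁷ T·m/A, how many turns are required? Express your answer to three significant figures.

N ≈ 1960 turns

A = π(d/2)² = π(2.915×10^-2 m)² = 2.669×10^-3 m².
From L = μ₀N²A/ℓ, N = √(Lℓ / (μ₀A)).
N = √[(1.510×10^-2)(0.852) / ((4π×10⁻⁷)×2.669×10^-3)] = √(3.835×10^6) ≈ 1958.3.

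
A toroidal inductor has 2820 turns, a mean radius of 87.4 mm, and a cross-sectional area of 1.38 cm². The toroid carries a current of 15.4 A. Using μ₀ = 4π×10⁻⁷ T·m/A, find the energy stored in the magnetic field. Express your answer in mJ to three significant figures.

L = μ₀N²A/(2πR) = (4π×10⁻⁷)(2820)²(1.380×10^-4)/(2π×8.740×10^-2) = 2.511×10^-3 H.
U = ½LI² = ½(2.511×10^-3)(15.4)² = 0.2978 J.

U ≈ 298 mJ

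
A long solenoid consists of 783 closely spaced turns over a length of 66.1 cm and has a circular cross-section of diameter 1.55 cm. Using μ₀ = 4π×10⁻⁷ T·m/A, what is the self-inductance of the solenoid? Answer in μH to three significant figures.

L ≈ 220 μH

A = π(d/2)² = π(7.750×10^-3 m)² = 1.887×10^-4 m².
For a long solenoid, L = μ₀N²A/ℓ.
L = (4π×10⁻⁷)(783)²(1.887×10^-4)/(0.661 m) = 2.199×10^-4 H.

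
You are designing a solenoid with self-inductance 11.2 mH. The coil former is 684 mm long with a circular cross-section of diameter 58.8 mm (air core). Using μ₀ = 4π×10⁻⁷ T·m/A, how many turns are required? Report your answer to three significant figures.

A = π(d/2)² = π(2.940×10^-2 m)² = 2.715×10^-3 m².
From L = μ₀N²A/ℓ, N = √(Lℓ / (μ₀A)).
N = √[(1.120×10^-2)(0.684) / ((4π×10⁻⁷)×2.715×10^-3)] = √(2.245×10^6) ≈ 1498.3.

N ≈ 1500 turns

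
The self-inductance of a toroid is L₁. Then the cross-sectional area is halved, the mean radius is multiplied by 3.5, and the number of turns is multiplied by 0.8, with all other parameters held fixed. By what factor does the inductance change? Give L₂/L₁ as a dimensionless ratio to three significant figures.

L₂/L₁ = 0.0914

For a toroid, L ∝ μᵣN²A/R.
L₂/L₁ = (0.5) × (3.5)^-1 × (0.8)^2 = 0.0914.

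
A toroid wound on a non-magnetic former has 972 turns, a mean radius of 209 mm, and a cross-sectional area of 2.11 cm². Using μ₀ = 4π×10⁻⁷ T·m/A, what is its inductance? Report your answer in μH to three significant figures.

For a thin toroid, L = μ₀N²A/(2πR).
L = (4π×10⁻⁷)(972)²(2.110×10^-4) / (2π×0.209 m) = 1.908×10^-4 H.

L ≈ 191 μH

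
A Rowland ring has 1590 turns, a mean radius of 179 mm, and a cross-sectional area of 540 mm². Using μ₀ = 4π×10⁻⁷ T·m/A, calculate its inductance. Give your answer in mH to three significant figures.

For a thin toroid, L = μ₀N²A/(2πR).
L = (4π×10⁻⁷)(1590)²(5.400×10^-4) / (2π×0.179 m) = 1.525×10^-3 H.

L ≈ 1.53 mH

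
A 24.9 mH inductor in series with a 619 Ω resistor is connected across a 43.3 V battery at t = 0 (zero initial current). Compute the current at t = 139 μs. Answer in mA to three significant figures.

τ = L/R = 2.490×10^-2/619 = 4.023×10^-5 s; final current I_∞ = ε/R = 43.3/619 = 6.995×10^-2 A.
I(t) = I_∞(1 − e^(−t/τ)) with t/τ = 3.455.
I = (6.995×10^-2)(1 − e^(−3.455)) = 6.774×10^-2 A.

I ≈ 67.7 mA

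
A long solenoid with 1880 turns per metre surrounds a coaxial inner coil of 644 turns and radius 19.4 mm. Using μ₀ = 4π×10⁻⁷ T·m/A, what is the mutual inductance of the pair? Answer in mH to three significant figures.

The outer solenoid produces a uniform field B₁ = μ₀n₁I₁ across the inner coil,
so the flux linkage is N₂Φ = N₂B₁A₂ = μ₀n₁N₂A₂·I₁, giving M = μ₀n₁N₂A₂.
A₂ = πr² = π(1.940×10^-2 m)² = 1.182×10^-3 m².
M = (4π×10⁻⁷)(1880)(644)(1.182×10^-3) = 1.799×10^-3 H.

M ≈ 1.80 mH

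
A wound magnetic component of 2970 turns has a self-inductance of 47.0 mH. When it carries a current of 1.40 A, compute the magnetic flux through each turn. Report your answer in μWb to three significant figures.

From L = NΦ_B/I, the flux per turn is Φ_B = LI/N.
Φ_B = (4.700×10^-2 H)(1.40 A)/2970 = 2.215×10^-5 Wb.

Φ_B ≈ 22.2 μWb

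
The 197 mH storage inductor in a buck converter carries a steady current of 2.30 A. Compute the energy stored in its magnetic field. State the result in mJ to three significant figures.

Stored magnetic energy: U = ½LI².
U = ½(0.197 H)(2.30 A)² = 0.5211 J.

U ≈ 521 mJ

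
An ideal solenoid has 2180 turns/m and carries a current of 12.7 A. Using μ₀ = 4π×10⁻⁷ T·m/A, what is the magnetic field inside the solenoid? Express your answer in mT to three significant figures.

Inside a long solenoid, B = μ₀nI.
B = (4π×10⁻⁷)(2.180×10^3 m⁻¹)(12.7 A) = 3.479×10^-2 T.

B ≈ 34.8 mT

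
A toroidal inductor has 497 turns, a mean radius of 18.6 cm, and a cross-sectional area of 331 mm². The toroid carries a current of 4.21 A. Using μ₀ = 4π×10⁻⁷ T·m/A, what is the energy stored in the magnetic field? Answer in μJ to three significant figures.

U ≈ 779 μJ

L = μ₀N²A/(2πR) = (4π×10⁻⁷)(497)²(3.310×10^-4)/(2π×0.186) = 8.791×10^-5 H.
U = ½LI² = ½(8.791×10^-5)(4.21)² = 7.791×10^-4 J.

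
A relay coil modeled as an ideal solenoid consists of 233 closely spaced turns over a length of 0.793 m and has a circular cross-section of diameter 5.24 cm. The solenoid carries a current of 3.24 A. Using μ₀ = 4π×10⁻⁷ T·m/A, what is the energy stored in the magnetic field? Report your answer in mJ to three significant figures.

A = π(d/2)² = π(2.620×10^-2 m)² = 2.157×10^-3 m².
L = μ₀N²A/ℓ = (4π×10⁻⁷)(233)²(2.157×10^-3)/(0.793) = 1.855×10^-4 H.
U = ½LI² = ½(1.855×10^-4)(3.24)² = 9.738×10^-4 J.

U ≈ 0.974 mJ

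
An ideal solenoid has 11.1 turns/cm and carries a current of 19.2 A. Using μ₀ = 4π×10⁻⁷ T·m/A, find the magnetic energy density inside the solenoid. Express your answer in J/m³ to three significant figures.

B = μ₀nI = (4π×10⁻⁷)(1.110×10^3)(19.2) = 2.678×10^-2 T.
u = B²/(2μ₀) = (2.678×10^-2)²/(2×4π×10⁻⁷) = 285.4 J/m³.

u ≈ 285 J/m³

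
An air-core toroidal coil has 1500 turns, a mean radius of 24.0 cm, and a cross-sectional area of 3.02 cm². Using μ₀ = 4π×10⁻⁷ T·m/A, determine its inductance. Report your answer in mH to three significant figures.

L ≈ 0.566 mH

For a thin toroid, L = μ₀N²A/(2πR).
L = (4π×10⁻⁷)(1500)²(3.020×10^-4) / (2π×0.24 m) = 5.662×10^-4 H.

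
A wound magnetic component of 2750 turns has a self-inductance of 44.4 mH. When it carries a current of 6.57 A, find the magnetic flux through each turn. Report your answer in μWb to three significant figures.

Φ_B ≈ 106 μWb

From L = NΦ_B/I, the flux per turn is Φ_B = LI/N.
Φ_B = (4.440×10^-2 H)(6.57 A)/2750 = 1.061×10^-4 Wb.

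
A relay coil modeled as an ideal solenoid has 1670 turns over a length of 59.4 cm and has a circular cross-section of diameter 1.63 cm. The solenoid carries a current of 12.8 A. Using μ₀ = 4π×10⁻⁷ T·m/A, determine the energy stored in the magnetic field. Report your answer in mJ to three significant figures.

U ≈ 101 mJ

A = π(d/2)² = π(8.150×10^-3 m)² = 2.087×10^-4 m².
L = μ₀N²A/ℓ = (4π×10⁻⁷)(1670)²(2.087×10^-4)/(0.594) = 1.231×10^-3 H.
U = ½LI² = ½(1.231×10^-3)(12.8)² = 0.1009 J.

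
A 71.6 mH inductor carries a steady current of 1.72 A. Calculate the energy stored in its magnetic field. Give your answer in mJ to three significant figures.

Stored magnetic energy: U = ½LI².
U = ½(7.160×10^-2 H)(1.72 A)² = 0.1059 J.

U ≈ 106 mJ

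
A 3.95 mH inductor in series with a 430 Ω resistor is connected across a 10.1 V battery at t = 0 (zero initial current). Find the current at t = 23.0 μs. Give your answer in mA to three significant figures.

I ≈ 21.6 mA

τ = L/R = 3.950×10^-3/430 = 9.186×10^-6 s; final current I_∞ = ε/R = 10.1/430 = 2.349×10^-2 A.
I(t) = I_∞(1 − e^(−t/τ)) with t/τ = 2.504.
I = (2.349×10^-2)(1 − e^(−2.504)) = 2.157×10^-2 A.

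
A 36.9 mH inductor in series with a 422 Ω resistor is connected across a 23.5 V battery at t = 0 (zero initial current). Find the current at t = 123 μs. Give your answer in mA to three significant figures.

I ≈ 42.0 mA

τ = L/R = 3.690×10^-2/422 = 8.744×10^-5 s; final current I_∞ = ε/R = 23.5/422 = 5.569×10^-2 A.
I(t) = I_∞(1 − e^(−t/τ)) with t/τ = 1.407.
I = (5.569×10^-2)(1 − e^(−1.407)) = 4.2046×10^-2 A.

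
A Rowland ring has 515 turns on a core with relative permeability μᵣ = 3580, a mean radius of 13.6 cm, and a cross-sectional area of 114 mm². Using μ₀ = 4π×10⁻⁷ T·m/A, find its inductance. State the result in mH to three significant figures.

L ≈ 159 mH

For a thin toroid, L = μ₀μᵣN²A/(2πR).
L = (4π×10⁻⁷)(3580)(515)²(1.140×10^-4) / (2π×0.136 m) = 0.1592 H.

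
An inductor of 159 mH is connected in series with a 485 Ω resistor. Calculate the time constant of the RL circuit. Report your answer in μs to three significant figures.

τ = L/R = (0.159 H)/(485 Ω) = 3.278×10^-4 s.

τ ≈ 328 μs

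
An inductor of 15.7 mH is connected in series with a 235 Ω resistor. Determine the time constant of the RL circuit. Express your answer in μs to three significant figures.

τ = L/R = (1.570×10^-2 H)/(235 Ω) = 6.681×10^-5 s.

τ ≈ 66.8 μs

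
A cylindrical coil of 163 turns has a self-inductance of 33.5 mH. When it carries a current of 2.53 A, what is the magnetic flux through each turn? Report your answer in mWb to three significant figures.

Φ_B ≈ 0.520 mWb

From L = NΦ_B/I, the flux per turn is Φ_B = LI/N.
Φ_B = (3.350×10^-2 H)(2.53 A)/163 = 5.200×10^-4 Wb.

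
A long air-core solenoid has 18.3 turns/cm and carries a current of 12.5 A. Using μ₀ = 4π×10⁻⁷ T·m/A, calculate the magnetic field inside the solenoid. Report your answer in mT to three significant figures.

Inside a long solenoid, B = μ₀nI.
B = (4π×10⁻⁷)(1.830×10^3 m⁻¹)(12.5 A) = 2.8746×10^-2 T.

B ≈ 28.7 mT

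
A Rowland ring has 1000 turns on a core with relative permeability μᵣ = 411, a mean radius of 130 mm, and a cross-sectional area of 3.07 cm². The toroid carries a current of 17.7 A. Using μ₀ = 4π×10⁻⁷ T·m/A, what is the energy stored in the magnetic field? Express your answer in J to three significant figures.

L = μ₀μᵣN²A/(2πR) = (4π×10⁻⁷)(411)(1000)²(3.070×10^-4)/(2π×0.13) = 0.1941 H.
U = ½LI² = ½(0.1941)(17.7)² = 30.41 J.

U ≈ 30.4 J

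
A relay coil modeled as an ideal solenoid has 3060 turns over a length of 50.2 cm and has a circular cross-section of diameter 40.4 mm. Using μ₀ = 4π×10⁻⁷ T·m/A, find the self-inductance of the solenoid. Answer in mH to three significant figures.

A = π(d/2)² = π(2.020×10^-2 m)² = 1.282×10^-3 m².
For a long solenoid, L = μ₀N²A/ℓ.
L = (4π×10⁻⁷)(3060)²(1.282×10^-3)/(0.502 m) = 3.0047×10^-2 H.

L ≈ 30.0 mH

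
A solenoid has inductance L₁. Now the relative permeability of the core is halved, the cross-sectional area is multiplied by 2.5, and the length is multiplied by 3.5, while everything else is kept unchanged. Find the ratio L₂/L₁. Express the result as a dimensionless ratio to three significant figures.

L₂/L₁ = 0.357

For a solenoid, L ∝ μᵣN²A/ℓ.
L₂/L₁ = (0.5) × (2.5) × (3.5)^-1 = 0.357.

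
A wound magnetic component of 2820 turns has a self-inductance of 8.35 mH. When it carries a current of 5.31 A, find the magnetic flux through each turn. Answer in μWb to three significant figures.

Φ_B ≈ 15.7 μWb

From L = NΦ_B/I, the flux per turn is Φ_B = LI/N.
Φ_B = (8.350×10^-3 H)(5.31 A)/2820 = 1.572×10^-5 Wb.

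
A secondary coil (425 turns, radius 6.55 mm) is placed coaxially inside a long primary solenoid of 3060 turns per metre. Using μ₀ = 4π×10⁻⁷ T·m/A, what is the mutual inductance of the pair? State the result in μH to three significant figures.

M ≈ 220 μH

The outer solenoid produces a uniform field B₁ = μ₀n₁I₁ across the inner coil,
so the flux linkage is N₂Φ = N₂B₁A₂ = μ₀n₁N₂A₂·I₁, giving M = μ₀n₁N₂A₂.
A₂ = πr² = π(6.550×10^-3 m)² = 1.348×10^-4 m².
M = (4π×10⁻⁷)(3060)(425)(1.348×10^-4) = 2.203×10^-4 H.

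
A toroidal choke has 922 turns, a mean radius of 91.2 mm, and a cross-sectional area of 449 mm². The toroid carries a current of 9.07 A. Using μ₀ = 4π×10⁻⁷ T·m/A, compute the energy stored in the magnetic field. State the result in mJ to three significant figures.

U ≈ 34.4 mJ

L = μ₀N²A/(2πR) = (4π×10⁻⁷)(922)²(4.490×10^-4)/(2π×9.120×10^-2) = 8.370×10^-4 H.
U = ½LI² = ½(8.370×10^-4)(9.07)² = 3.443×10^-2 J.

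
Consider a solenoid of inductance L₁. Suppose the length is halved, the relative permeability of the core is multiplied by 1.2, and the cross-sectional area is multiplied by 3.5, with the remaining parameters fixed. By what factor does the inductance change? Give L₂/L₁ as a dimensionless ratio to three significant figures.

For a solenoid, L ∝ μᵣN²A/ℓ.
L₂/L₁ = (0.5)^-1 × (1.2) × (3.5) = 8.40.

L₂/L₁ = 8.40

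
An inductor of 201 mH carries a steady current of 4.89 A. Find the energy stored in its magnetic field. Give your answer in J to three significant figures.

Stored magnetic energy: U = ½LI².
U = ½(0.201 H)(4.89 A)² = 2.403 J.

U ≈ 2.40 J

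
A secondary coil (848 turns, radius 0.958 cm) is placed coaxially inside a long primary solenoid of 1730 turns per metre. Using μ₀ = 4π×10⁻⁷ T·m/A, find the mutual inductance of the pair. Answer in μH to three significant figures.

The outer solenoid produces a uniform field B₁ = μ₀n₁I₁ across the inner coil,
so the flux linkage is N₂Φ = N₂B₁A₂ = μ₀n₁N₂A₂·I₁, giving M = μ₀n₁N₂A₂.
A₂ = πr² = π(9.580×10^-3 m)² = 2.883×10^-4 m².
M = (4π×10⁻⁷)(1730)(848)(2.883×10^-4) = 5.315×10^-4 H.

M ≈ 532 μH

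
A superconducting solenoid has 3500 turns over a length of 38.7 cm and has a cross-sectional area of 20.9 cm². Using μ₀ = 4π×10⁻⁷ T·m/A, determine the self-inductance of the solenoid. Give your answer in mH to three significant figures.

L ≈ 83.1 mH

A = 20.9 cm² = 2.090×10^-3 m².
For a long solenoid, L = μ₀N²A/ℓ.
L = (4π×10⁻⁷)(3500)²(2.090×10^-3)/(0.387 m) = 8.313×10^-2 H.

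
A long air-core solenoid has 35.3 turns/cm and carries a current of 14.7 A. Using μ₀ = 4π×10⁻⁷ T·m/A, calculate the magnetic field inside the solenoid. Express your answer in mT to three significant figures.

Inside a long solenoid, B = μ₀nI.
B = (4π×10⁻⁷)(3.530×10^3 m⁻¹)(14.7 A) = 6.521×10^-2 T.

B ≈ 65.2 mT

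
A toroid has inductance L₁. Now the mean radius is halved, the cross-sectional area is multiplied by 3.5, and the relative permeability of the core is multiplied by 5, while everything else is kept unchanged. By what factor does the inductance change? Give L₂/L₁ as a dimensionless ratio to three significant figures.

For a toroid, L ∝ μᵣN²A/R.
L₂/L₁ = (0.5)^-1 × (3.5) × (5) = 35.0.

L₂/L₁ = 35.0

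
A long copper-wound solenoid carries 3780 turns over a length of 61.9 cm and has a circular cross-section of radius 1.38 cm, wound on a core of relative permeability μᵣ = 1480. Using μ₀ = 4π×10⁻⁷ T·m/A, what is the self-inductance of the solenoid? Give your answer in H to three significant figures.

A = πr² = π(1.380×10^-2 m)² = 5.983×10^-4 m².
For a long solenoid, L = μ₀μᵣN²A/ℓ.
L = (4π×10⁻⁷)(1480)(3780)²(5.983×10^-4)/(0.619 m) = 25.68 H.

L ≈ 25.7 H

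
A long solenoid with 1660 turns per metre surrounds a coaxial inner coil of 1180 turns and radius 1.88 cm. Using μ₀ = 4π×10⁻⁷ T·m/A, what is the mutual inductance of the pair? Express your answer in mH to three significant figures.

M ≈ 2.73 mH

The outer solenoid produces a uniform field B₁ = μ₀n₁I₁ across the inner coil,
so the flux linkage is N₂Φ = N₂B₁A₂ = μ₀n₁N₂A₂·I₁, giving M = μ₀n₁N₂A₂.
A₂ = πr² = π(1.880×10^-2 m)² = 1.110×10^-3 m².
M = (4π×10⁻⁷)(1660)(1180)(1.110×10^-3) = 2.733×10^-3 H.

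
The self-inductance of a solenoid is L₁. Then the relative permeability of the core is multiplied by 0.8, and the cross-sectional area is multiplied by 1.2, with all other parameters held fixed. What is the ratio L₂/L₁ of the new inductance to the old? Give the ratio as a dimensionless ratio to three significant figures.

L₂/L₁ = 0.960

For a solenoid, L ∝ μᵣN²A/ℓ.
L₂/L₁ = (0.8) × (1.2) = 0.960.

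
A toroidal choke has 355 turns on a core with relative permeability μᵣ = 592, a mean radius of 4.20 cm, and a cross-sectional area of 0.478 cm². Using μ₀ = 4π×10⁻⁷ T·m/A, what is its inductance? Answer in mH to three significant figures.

For a thin toroid, L = μ₀μᵣN²A/(2πR).
L = (4π×10⁻⁷)(592)(355)²(4.780×10^-5) / (2π×4.200×10^-2 m) = 1.698×10^-2 H.

L ≈ 17.0 mH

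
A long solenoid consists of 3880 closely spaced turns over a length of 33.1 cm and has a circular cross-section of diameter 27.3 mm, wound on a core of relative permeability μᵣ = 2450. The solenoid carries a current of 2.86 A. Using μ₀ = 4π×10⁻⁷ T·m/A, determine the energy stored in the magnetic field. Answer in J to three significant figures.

U ≈ 335 J

A = π(d/2)² = π(1.365×10^-2 m)² = 5.853×10^-4 m².
L = μ₀μᵣN²A/ℓ = (4π×10⁻⁷)(2450)(3880)²(5.853×10^-4)/(0.331) = 81.96 H.
U = ½LI² = ½(81.96)(2.86)² = 335.2 J.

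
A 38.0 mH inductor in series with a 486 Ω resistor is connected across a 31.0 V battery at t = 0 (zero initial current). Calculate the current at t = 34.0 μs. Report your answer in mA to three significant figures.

τ = L/R = 3.800×10^-2/486 = 7.819×10^-5 s; final current I_∞ = ε/R = 31.0/486 = 6.379×10^-2 A.
I(t) = I_∞(1 − e^(−t/τ)) with t/τ = 0.435.
I = (6.379×10^-2)(1 − e^(−0.435)) = 2.249×10^-2 A.

I ≈ 22.5 mA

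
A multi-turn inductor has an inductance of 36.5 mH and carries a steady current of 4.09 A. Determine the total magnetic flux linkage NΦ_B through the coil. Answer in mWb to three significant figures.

From L = NΦ_B/I, the flux linkage is NΦ_B = LI.
NΦ_B = (3.650×10^-2 H)(4.09 A) = 0.1493 Wb.

NΦ_B ≈ 149 mWb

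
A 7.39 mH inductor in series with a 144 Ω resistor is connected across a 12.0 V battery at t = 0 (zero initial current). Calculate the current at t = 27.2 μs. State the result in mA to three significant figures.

I ≈ 34.3 mA

τ = L/R = 7.390×10^-3/144 = 5.132×10^-5 s; final current I_∞ = ε/R = 12.0/144 = 8.333×10^-2 A.
I(t) = I_∞(1 − e^(−t/τ)) with t/τ = 0.530.
I = (8.333×10^-2)(1 − e^(−0.530)) = 3.428×10^-2 A.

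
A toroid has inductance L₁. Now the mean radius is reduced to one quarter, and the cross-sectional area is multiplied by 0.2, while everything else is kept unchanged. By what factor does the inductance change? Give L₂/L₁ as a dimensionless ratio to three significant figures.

For a toroid, L ∝ μᵣN²A/R.
L₂/L₁ = (0.25)^-1 × (0.2) = 0.800.

L₂/L₁ = 0.800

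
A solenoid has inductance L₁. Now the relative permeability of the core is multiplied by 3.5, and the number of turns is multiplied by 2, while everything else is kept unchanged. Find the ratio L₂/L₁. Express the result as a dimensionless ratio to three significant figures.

L₂/L₁ = 14.0

For a solenoid, L ∝ μᵣN²A/ℓ.
L₂/L₁ = (3.5) × (2)^2 = 14.0.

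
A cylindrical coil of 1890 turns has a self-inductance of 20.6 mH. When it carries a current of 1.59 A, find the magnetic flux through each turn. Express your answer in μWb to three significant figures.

From L = NΦ_B/I, the flux per turn is Φ_B = LI/N.
Φ_B = (2.060×10^-2 H)(1.59 A)/1890 = 1.733×10^-5 Wb.

Φ_B ≈ 17.3 μWb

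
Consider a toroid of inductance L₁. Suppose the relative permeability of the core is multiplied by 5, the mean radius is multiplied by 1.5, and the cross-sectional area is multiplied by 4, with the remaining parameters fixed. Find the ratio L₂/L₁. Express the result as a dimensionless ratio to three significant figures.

For a toroid, L ∝ μᵣN²A/R.
L₂/L₁ = (5) × (1.5)^-1 × (4) = 13.3.

L₂/L₁ = 13.3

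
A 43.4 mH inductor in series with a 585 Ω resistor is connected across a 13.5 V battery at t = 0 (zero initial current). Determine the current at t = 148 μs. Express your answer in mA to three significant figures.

τ = L/R = 4.340×10^-2/585 = 7.419×10^-5 s; final current I_∞ = ε/R = 13.5/585 = 2.308×10^-2 A.
I(t) = I_∞(1 − e^(−t/τ)) with t/τ = 1.995.
I = (2.308×10^-2)(1 − e^(−1.995)) = 1.994×10^-2 A.

I ≈ 19.9 mA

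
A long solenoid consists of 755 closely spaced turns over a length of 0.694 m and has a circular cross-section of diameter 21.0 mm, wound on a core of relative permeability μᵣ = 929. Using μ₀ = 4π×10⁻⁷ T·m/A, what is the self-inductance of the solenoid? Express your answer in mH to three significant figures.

A = π(d/2)² = π(1.050×10^-2 m)² = 3.464×10^-4 m².
For a long solenoid, L = μ₀μᵣN²A/ℓ.
L = (4π×10⁻⁷)(929)(755)²(3.464×10^-4)/(0.694 m) = 0.3321 H.

L ≈ 332 mH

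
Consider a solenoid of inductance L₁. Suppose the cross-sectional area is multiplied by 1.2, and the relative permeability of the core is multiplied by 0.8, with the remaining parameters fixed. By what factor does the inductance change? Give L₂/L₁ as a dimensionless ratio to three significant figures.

L₂/L₁ = 0.960

For a solenoid, L ∝ μᵣN²A/ℓ.
L₂/L₁ = (1.2) × (0.8) = 0.960.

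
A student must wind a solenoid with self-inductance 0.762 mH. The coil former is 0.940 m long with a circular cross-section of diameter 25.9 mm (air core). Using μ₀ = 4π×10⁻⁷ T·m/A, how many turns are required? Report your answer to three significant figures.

A = π(d/2)² = π(1.295×10^-2 m)² = 5.269×10^-4 m².
From L = μ₀N²A/ℓ, N = √(Lℓ / (μ₀A)).
N = √[(7.620×10^-4)(0.94) / ((4π×10⁻⁷)×5.269×10^-4)] = √(1.082×10^6) ≈ 1040.1.

N ≈ 1040 turns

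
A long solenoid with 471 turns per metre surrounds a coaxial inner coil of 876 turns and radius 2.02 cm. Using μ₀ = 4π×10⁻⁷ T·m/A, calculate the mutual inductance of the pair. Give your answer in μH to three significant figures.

The outer solenoid produces a uniform field B₁ = μ₀n₁I₁ across the inner coil,
so the flux linkage is N₂Φ = N₂B₁A₂ = μ₀n₁N₂A₂·I₁, giving M = μ₀n₁N₂A₂.
A₂ = πr² = π(2.020×10^-2 m)² = 1.282×10^-3 m².
M = (4π×10⁻⁷)(471)(876)(1.282×10^-3) = 6.646×10^-4 H.

M ≈ 665 μH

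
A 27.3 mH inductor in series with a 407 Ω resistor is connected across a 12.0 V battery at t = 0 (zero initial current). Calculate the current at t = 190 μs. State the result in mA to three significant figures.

τ = L/R = 2.730×10^-2/407 = 6.708×10^-5 s; final current I_∞ = ε/R = 12.0/407 = 2.948×10^-2 A.
I(t) = I_∞(1 − e^(−t/τ)) with t/τ = 2.833.
I = (2.948×10^-2)(1 − e^(−2.833)) = 2.7749×10^-2 A.

I ≈ 27.7 mA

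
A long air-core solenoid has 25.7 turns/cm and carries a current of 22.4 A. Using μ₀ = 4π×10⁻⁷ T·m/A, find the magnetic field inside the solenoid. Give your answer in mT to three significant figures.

Inside a long solenoid, B = μ₀nI.
B = (4π×10⁻⁷)(2.570×10^3 m⁻¹)(22.4 A) = 7.234×10^-2 T.

B ≈ 72.3 mT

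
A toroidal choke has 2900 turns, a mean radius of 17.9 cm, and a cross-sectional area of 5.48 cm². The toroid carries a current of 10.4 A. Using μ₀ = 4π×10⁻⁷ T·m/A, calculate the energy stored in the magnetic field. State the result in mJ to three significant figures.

L = μ₀N²A/(2πR) = (4π×10⁻⁷)(2900)²(5.480×10^-4)/(2π×0.179) = 5.149×10^-3 H.
U = ½LI² = ½(5.149×10^-3)(10.4)² = 0.27848 J.

U ≈ 278 mJ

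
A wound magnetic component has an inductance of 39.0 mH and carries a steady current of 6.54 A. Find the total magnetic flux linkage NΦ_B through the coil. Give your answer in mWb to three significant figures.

From L = NΦ_B/I, the flux linkage is NΦ_B = LI.
NΦ_B = (3.900×10^-2 H)(6.54 A) = 0.2551 Wb.

NΦ_B ≈ 255 mWb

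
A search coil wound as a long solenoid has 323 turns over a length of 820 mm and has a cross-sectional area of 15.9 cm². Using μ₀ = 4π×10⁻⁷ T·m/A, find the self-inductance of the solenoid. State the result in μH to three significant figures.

L ≈ 254 μH

A = 15.9 cm² = 1.590×10^-3 m².
For a long solenoid, L = μ₀N²A/ℓ.
L = (4π×10⁻⁷)(323)²(1.590×10^-3)/(0.82 m) = 2.542×10^-4 H.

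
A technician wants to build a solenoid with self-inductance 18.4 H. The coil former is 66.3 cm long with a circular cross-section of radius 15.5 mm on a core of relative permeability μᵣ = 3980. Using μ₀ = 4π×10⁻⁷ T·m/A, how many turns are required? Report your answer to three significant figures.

N ≈ 1800 turns

A = πr² = π(1.550×10^-2 m)² = 7.548×10^-4 m².
From L = μ₀μᵣN²A/ℓ, N = √(Lℓ / (μ₀μᵣA)).
N = √[(18.4)(0.663) / ((4π×10⁻⁷)(3980)×7.548×10^-4)] = √(3.232×10^6) ≈ 1797.7.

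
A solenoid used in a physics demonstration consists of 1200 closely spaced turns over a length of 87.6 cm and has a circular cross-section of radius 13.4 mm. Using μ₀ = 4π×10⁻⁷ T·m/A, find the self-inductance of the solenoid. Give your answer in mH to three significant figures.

L ≈ 1.17 mH

A = πr² = π(1.340×10^-2 m)² = 5.641×10^-4 m².
For a long solenoid, L = μ₀N²A/ℓ.
L = (4π×10⁻⁷)(1200)²(5.641×10^-4)/(0.876 m) = 1.165×10^-3 H.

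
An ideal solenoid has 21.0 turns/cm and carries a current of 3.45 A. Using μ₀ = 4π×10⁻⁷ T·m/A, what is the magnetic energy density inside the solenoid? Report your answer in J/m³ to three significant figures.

B = μ₀nI = (4π×10⁻⁷)(2.100×10^3)(3.45) = 9.104×10^-3 T.
u = B²/(2μ₀) = (9.104×10^-3)²/(2×4π×10⁻⁷) = 32.98 J/m³.

u ≈ 33.0 J/m³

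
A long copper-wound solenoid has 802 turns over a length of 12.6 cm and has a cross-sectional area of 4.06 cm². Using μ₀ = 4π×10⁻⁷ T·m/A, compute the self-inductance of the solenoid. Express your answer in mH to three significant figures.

A = 4.06 cm² = 4.060×10^-4 m².
For a long solenoid, L = μ₀N²A/ℓ.
L = (4π×10⁻⁷)(802)²(4.060×10^-4)/(0.126 m) = 2.604×10^-3 H.

L ≈ 2.60 mH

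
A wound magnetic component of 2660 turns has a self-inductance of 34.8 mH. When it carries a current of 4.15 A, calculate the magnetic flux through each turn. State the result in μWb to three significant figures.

Φ_B ≈ 54.3 μWb

From L = NΦ_B/I, the flux per turn is Φ_B = LI/N.
Φ_B = (3.480×10^-2 H)(4.15 A)/2660 = 5.429×10^-5 Wb.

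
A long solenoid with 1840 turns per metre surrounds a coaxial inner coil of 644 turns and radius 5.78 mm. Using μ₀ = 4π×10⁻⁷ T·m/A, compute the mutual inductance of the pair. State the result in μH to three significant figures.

M ≈ 156 μH

The outer solenoid produces a uniform field B₁ = μ₀n₁I₁ across the inner coil,
so the flux linkage is N₂Φ = N₂B₁A₂ = μ₀n₁N₂A₂·I₁, giving M = μ₀n₁N₂A₂.
A₂ = πr² = π(5.780×10^-3 m)² = 1.050×10^-4 m².
M = (4π×10⁻⁷)(1840)(644)(1.050×10^-4) = 1.563×10^-4 H.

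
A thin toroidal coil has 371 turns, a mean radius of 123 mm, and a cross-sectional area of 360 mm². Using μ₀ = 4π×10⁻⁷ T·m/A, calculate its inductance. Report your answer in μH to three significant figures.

L ≈ 80.6 μH

For a thin toroid, L = μ₀N²A/(2πR).
L = (4π×10⁻⁷)(371)²(3.600×10^-4) / (2π×0.123 m) = 8.057×10^-5 H.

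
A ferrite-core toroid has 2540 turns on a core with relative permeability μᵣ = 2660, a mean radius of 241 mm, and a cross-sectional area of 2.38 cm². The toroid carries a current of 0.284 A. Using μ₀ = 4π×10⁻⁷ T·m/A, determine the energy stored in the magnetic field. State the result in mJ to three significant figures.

U ≈ 137 mJ

L = μ₀μᵣN²A/(2πR) = (4π×10⁻⁷)(2660)(2540)²(2.380×10^-4)/(2π×0.241) = 3.39 H.
U = ½LI² = ½(3.39)(0.284)² = 0.1367 J.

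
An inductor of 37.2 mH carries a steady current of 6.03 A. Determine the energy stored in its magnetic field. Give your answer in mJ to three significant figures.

U ≈ 676 mJ

Stored magnetic energy: U = ½LI².
U = ½(3.720×10^-2 H)(6.03 A)² = 0.6763 J.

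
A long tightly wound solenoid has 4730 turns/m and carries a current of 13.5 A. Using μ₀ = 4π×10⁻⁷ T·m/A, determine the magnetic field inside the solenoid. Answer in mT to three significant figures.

B ≈ 80.2 mT

Inside a long solenoid, B = μ₀nI.
B = (4π×10⁻⁷)(4.730×10^3 m⁻¹)(13.5 A) = 8.024×10^-2 T.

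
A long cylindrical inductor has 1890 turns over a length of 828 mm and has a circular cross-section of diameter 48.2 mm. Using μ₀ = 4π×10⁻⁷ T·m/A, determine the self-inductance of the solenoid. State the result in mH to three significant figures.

A = π(d/2)² = π(2.410×10^-2 m)² = 1.8247×10^-3 m².
For a long solenoid, L = μ₀N²A/ℓ.
L = (4π×10⁻⁷)(1890)²(1.8247×10^-3)/(0.828 m) = 9.892×10^-3 H.

L ≈ 9.89 mH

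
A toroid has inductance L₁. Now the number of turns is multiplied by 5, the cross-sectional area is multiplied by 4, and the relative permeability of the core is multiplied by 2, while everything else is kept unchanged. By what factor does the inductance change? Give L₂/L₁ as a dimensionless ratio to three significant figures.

L₂/L₁ = 200

For a toroid, L ∝ μᵣN²A/R.
L₂/L₁ = (5)^2 × (4) × (2) = 200.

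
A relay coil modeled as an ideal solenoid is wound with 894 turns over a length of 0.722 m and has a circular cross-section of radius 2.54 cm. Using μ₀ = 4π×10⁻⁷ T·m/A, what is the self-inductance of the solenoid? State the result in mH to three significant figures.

A = πr² = π(2.540×10^-2 m)² = 2.027×10^-3 m².
For a long solenoid, L = μ₀N²A/ℓ.
L = (4π×10⁻⁷)(894)²(2.027×10^-3)/(0.722 m) = 2.819×10^-3 H.

L ≈ 2.82 mH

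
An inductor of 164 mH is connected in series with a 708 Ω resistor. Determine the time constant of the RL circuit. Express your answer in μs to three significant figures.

τ ≈ 232 μs

τ = L/R = (0.164 H)/(708 Ω) = 2.316×10^-4 s.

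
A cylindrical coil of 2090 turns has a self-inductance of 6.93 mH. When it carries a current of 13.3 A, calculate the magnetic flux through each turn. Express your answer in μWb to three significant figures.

Φ_B ≈ 44.1 μWb

From L = NΦ_B/I, the flux per turn is Φ_B = LI/N.
Φ_B = (6.930×10^-3 H)(13.3 A)/2090 = 4.410×10^-5 Wb.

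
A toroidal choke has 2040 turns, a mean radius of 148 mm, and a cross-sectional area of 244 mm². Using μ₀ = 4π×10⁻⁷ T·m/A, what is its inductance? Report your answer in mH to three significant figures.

L ≈ 1.37 mH

For a thin toroid, L = μ₀N²A/(2πR).
L = (4π×10⁻⁷)(2040)²(2.440×10^-4) / (2π×0.148 m) = 1.372×10^-3 H.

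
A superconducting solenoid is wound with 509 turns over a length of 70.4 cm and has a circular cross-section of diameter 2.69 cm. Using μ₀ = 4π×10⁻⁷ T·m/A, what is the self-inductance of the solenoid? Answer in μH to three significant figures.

L ≈ 263 μH

A = π(d/2)² = π(1.345×10^-2 m)² = 5.683×10^-4 m².
For a long solenoid, L = μ₀N²A/ℓ.
L = (4π×10⁻⁷)(509)²(5.683×10^-4)/(0.704 m) = 2.628×10^-4 H.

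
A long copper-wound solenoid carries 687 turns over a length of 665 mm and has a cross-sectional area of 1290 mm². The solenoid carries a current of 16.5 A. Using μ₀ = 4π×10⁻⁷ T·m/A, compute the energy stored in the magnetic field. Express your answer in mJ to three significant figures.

U ≈ 157 mJ

A = 1290 mm² = 1.290×10^-3 m².
L = μ₀N²A/ℓ = (4π×10⁻⁷)(687)²(1.290×10^-3)/(0.665) = 1.151×10^-3 H.
U = ½LI² = ½(1.151×10^-3)(16.5)² = 0.1566 J.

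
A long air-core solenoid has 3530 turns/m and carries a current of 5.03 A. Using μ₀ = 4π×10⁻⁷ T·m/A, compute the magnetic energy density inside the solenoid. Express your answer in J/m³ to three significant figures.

u ≈ 198 J/m³

B = μ₀nI = (4π×10⁻⁷)(3.530×10^3)(5.03) = 2.231×10^-2 T.
u = B²/(2μ₀) = (2.231×10^-2)²/(2×4π×10⁻⁷) = 198.1 J/m³.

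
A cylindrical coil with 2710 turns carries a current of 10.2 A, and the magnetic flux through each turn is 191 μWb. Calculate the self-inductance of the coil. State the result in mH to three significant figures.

L ≈ 50.7 mH

Self-inductance is defined by L = NΦ_B/I (flux linkage over current).
L = (2710)(1.910×10^-4 Wb)/(10.2 A) = 5.0746×10^-2 H.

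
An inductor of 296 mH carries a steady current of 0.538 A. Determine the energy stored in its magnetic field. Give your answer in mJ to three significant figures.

Stored magnetic energy: U = ½LI².
U = ½(0.296 H)(0.538 A)² = 4.284×10^-2 J.

U ≈ 42.8 mJ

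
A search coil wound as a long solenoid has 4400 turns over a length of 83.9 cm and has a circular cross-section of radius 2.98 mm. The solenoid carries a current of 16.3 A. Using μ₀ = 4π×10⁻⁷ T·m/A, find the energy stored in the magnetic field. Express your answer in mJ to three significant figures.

U ≈ 107 mJ

A = πr² = π(2.980×10^-3 m)² = 2.790×10^-5 m².
L = μ₀N²A/ℓ = (4π×10⁻⁷)(4400)²(2.790×10^-5)/(0.839) = 8.090×10^-4 H.
U = ½LI² = ½(8.090×10^-4)(16.3)² = 0.10747 J.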